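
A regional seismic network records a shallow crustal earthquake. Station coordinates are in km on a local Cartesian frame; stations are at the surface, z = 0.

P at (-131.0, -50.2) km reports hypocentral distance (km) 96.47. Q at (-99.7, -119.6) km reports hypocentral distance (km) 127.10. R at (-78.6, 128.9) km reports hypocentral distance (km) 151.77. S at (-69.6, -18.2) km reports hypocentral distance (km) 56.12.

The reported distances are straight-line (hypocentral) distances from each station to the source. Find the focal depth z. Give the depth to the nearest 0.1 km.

55.2 km

Each station gives a sphere (x−x_i)² + (y−y_i)² + z² = d_i² (stations at z=0).
Subtracting the P sphere from Q and R: z² cancels, leaving linear equations in x and y:
62.6 x − 138.8 y = -2284.74
104.8 x + 358.2 y = -10615.54
Solving: x ≈ -61.992, y ≈ -11.498 km (keep extra digits for the depth step; rounded: -62.0, -11.5).
Then from the P sphere: z² = 96.47² − (x + 131.0)² − (y + 50.2)² with x = -61.992, y = -11.498, so z ≈ 55.195 ≈ 55.2 km.
Check against S (with the unrounded solution): distance 56.12 ≈ 56.12 km. ✓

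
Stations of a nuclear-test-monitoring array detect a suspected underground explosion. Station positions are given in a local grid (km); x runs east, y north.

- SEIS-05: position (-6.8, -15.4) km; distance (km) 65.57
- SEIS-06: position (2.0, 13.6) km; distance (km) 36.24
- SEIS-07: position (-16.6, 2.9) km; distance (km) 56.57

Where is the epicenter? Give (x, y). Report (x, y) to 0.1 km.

Circle about each station: (x + 6.8)² + (y + 15.4)² = 65.57²; (x − 2.0)² + (y − 13.6)² = 36.24²; (x + 16.6)² + (y − 2.9)² = 56.57².
Subtracting the SEIS-05 equation from the SEIS-06 and SEIS-07 equations removes the quadratic terms:
17.6 x + 58.0 y = 2891.65
-19.6 x + 36.6 y = 1099.83
Solving the 2×2 system: x ≈ 23.6, y ≈ 42.7 km.
Check against SEIS-05 (with the unrounded x, y): √((x + 6.8)²+(y + 15.4)²) = 65.57 ≈ 65.57 km. ✓

(23.6, 42.7)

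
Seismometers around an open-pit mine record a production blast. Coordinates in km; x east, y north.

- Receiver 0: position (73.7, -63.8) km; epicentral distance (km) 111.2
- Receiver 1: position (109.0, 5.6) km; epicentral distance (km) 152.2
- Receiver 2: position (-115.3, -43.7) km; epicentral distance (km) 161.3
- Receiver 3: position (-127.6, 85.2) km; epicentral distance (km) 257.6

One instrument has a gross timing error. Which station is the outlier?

Receiver 0

Solve using three stations at a time. Using Receiver 1, Receiver 2, Receiver 3 (subtract circle equations pairwise → linear system) gives (x, y) ≈ (25.8, -121.7).
Distances from that point to each station vs reported:
  Receiver 0: calculated 75.2 vs reported 111.2 → residual 36.0 km
  Receiver 1: calculated 152.1 vs reported 152.2 → residual 0.1 km
  Receiver 2: calculated 161.2 vs reported 161.3 → residual 0.1 km
  Receiver 3: calculated 257.5 vs reported 257.6 → residual 0.1 km
Receiver 1, Receiver 2, Receiver 3 are mutually consistent (residuals ≈ 0); Receiver 0 is off by 36.0 km.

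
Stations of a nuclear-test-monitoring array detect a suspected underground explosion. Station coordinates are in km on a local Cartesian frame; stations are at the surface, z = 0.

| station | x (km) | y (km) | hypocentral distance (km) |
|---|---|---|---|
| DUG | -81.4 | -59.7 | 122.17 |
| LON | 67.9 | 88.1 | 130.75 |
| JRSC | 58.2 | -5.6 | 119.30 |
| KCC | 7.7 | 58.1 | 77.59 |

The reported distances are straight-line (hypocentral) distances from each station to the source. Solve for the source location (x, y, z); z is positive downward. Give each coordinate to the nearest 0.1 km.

Each station gives a sphere (x−x_i)² + (y−y_i)² + z² = d_i² (stations at z=0).
Subtracting the DUG sphere from LON and JRSC: z² cancels, leaving linear equations in x and y:
298.6 x + 295.6 y = 11.92
279.2 x + 108.2 y = -6078.43
Solving: x ≈ -35.802, y ≈ 36.205 km (keep extra digits for the depth step; rounded: -35.8, 36.2).
Then from the DUG sphere: z² = 122.17² − (x + 81.4)² − (y + 59.7)² with x = -35.802, y = 36.205, so z ≈ 60.403 ≈ 60.4 km.

x ≈ -35.8 km, y ≈ 36.2 km, depth ≈ 60.4 km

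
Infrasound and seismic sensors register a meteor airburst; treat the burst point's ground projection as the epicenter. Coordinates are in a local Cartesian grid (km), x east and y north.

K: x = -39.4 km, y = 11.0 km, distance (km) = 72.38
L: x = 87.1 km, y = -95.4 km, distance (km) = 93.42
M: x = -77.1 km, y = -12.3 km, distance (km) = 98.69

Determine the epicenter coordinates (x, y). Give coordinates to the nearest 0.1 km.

Circle about each station: (x + 39.4)² + (y − 11.0)² = 72.38²; (x − 87.1)² + (y + 95.4)² = 93.42²; (x + 77.1)² + (y + 12.3)² = 98.69².
Subtracting the K equation from the L and M equations removes the quadratic terms:
253.0 x − 212.8 y = 11525.78
-75.4 x − 46.6 y = -78.51
Solving the 2×2 system: x ≈ 19.9, y ≈ -30.5 km.

x ≈ 19.9 km, y ≈ -30.5 km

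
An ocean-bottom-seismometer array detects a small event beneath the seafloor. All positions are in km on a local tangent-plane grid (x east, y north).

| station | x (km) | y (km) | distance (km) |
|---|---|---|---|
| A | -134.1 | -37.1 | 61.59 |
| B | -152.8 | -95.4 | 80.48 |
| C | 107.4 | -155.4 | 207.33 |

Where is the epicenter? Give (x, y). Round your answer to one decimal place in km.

Circle about each station: (x + 134.1)² + (y + 37.1)² = 61.59²; (x + 152.8)² + (y + 95.4)² = 80.48²; (x − 107.4)² + (y + 155.4)² = 207.33².
Subtracting the A equation from the B and C equations removes the quadratic terms:
-37.4 x − 116.6 y = 10406.08
483.0 x − 236.6 y = -22867.70
Solving the 2×2 system: x ≈ -78.7, y ≈ -64.0 km.

x ≈ -78.7 km, y ≈ -64.0 km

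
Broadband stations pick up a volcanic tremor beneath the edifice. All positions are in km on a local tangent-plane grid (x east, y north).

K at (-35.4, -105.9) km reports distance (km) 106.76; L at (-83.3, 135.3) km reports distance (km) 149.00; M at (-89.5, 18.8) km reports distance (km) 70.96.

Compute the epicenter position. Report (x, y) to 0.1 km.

Circle about each station: (x + 35.4)² + (y + 105.9)² = 106.76²; (x + 83.3)² + (y − 135.3)² = 149.00²; (x + 89.5)² + (y − 18.8)² = 70.96².
Subtracting pairs of circle equations eliminates x²+y² and gives linear equations (the radical axes):
-95.8 x + 482.4 y = 1973.71
-108.2 x + 249.4 y = 2258.10
Solving the 2×2 system: x ≈ -21.1, y ≈ -0.1 km.

(-21.1, -0.1)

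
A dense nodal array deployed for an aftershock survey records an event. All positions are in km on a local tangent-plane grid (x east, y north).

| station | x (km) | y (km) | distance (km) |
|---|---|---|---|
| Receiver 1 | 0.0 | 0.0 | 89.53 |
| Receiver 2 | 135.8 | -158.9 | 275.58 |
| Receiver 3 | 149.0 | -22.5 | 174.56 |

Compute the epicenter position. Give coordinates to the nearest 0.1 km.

Circle about each station: x² + y² = 89.53²; (x − 135.8)² + (y + 158.9)² = 275.58²; (x − 149.0)² + (y + 22.5)² = 174.56².
Subtracting pairs of circle equations eliminates x²+y² and gives linear equations (the radical axes):
271.6 x − 317.8 y = -24237.87
298.0 x − 45.0 y = 251.68
Solving the 2×2 system: x ≈ 14.2, y ≈ 88.4 km.
Check against Receiver 1 (with the unrounded x, y): √(x²+y²) = 89.53 ≈ 89.53 km. ✓

14.2 km east, 88.4 km north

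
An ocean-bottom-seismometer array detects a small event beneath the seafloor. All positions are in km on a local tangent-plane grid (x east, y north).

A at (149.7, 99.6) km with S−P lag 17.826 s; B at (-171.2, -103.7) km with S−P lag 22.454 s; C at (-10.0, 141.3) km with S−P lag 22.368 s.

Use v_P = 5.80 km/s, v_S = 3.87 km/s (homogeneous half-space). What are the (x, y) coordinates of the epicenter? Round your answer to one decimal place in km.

89.9 km east, -98.9 km north

Distance from S−P lag: d = Δt · v_P v_S / (v_P − v_S) = Δt · (5.80·3.87)/(5.80−3.87) ≈ 11.6301·Δt.
So d_A = 207.32, d_B = 261.14, d_C = 260.14 km.
Circle about each station: (x − 149.7)² + (y − 99.6)² = 207.32²; (x + 171.2)² + (y + 103.7)² = 261.14²; (x + 10.0)² + (y − 141.3)² = 260.14².
Subtracting the A equation from the B and C equations removes the quadratic terms:
-641.8 x − 406.6 y = -17479.64
-319.4 x + 83.4 y = -36955.80
Solving the 2×2 system: x ≈ 89.9, y ≈ -98.9 km.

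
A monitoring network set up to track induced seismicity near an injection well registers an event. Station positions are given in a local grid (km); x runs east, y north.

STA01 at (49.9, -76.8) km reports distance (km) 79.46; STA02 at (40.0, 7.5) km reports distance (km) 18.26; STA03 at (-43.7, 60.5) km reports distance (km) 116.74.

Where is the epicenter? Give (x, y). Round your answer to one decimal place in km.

Circle about each station: (x − 49.9)² + (y + 76.8)² = 79.46²; (x − 40.0)² + (y − 7.5)² = 18.26²; (x + 43.7)² + (y − 60.5)² = 116.74².
Subtracting the STA01 equation from the STA02 and STA03 equations removes the quadratic terms:
-19.8 x + 168.6 y = -751.54
-187.2 x + 274.6 y = -10132.65
Solving the 2×2 system: x ≈ 57.5, y ≈ 2.3 km.

x ≈ 57.5 km, y ≈ 2.3 km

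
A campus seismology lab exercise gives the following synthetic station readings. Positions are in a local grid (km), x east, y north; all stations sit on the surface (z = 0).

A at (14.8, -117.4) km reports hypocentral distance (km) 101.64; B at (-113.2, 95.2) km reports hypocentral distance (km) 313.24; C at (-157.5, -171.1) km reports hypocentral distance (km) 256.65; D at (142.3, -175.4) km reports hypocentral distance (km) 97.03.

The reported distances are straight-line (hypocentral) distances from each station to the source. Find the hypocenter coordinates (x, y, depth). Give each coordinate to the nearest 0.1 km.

x ≈ 87.1 km, y ≈ -135.5 km, depth ≈ 69.1 km

Each station gives a sphere (x−x_i)² + (y−y_i)² + z² = d_i² (stations at z=0).
Subtracting the A sphere from B and C: z² cancels, leaving linear equations in x and y:
-256.0 x + 425.2 y = -79913.13
-344.6 x − 107.4 y = -15458.87
Solving: x ≈ 87.093, y ≈ -135.506 km (keep extra digits for the depth step; rounded: 87.1, -135.5).
Then from the A sphere: z² = 101.64² − (x − 14.8)² − (y + 117.4)² with x = 87.093, y = -135.506, so z ≈ 69.113 ≈ 69.1 km.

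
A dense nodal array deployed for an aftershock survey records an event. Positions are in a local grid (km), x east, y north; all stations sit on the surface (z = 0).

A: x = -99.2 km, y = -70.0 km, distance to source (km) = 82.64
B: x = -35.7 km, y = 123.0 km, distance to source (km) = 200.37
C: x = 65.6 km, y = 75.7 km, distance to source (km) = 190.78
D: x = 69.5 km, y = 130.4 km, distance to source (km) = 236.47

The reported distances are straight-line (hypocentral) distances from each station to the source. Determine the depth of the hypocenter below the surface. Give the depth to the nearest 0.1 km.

Each station gives a sphere (x−x_i)² + (y−y_i)² + z² = d_i² (stations at z=0).
Subtracting the A sphere from B and C: z² cancels, leaving linear equations in x and y:
127.0 x + 386.0 y = -31655.92
329.6 x + 291.4 y = -34274.43
Solving: x ≈ -44.397, y ≈ -67.403 km (keep extra digits for the depth step; rounded: -44.4, -67.4).
Then from the A sphere: z² = 82.64² − (x + 99.2)² − (y + 70.0)² with x = -44.397, y = -67.403, so z ≈ 61.800 ≈ 61.8 km.
Check against D (with the unrounded solution): distance 236.47 ≈ 236.47 km. ✓

61.8 km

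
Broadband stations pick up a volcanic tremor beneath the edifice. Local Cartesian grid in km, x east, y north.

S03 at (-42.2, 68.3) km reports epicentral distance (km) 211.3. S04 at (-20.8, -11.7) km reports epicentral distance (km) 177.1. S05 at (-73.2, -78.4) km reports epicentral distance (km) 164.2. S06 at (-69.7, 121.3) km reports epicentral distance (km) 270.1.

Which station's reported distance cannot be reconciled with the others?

Solve using three stations at a time. Using S03, S05, S06 (subtract circle equations pairwise → linear system) gives (x, y) ≈ (90.0, -96.5).
Distances from that point to each station vs reported:
  S03: calculated 211.3 vs reported 211.3 → residual 0.0 km
  S04: calculated 139.5 vs reported 177.1 → residual 37.6 km
  S05: calculated 164.2 vs reported 164.2 → residual 0.0 km
  S06: calculated 270.1 vs reported 270.1 → residual 0.0 km
S03, S05, S06 are mutually consistent (residuals ≈ 0); S04 is off by 37.6 km.

S04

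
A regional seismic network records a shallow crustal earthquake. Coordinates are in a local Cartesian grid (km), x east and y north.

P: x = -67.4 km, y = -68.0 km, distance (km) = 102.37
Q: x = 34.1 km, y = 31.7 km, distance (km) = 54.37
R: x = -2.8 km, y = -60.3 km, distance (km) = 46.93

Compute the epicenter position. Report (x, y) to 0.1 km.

Circle about each station: (x + 67.4)² + (y + 68.0)² = 102.37²; (x − 34.1)² + (y − 31.7)² = 54.37²; (x + 2.8)² + (y + 60.3)² = 46.93².
Subtracting the P equation from the Q and R equations removes the quadratic terms:
203.0 x + 199.4 y = 524.46
129.2 x + 15.4 y = 2754.36
Solving the 2×2 system: x ≈ 23.9, y ≈ -21.7 km.

x ≈ 23.9 km, y ≈ -21.7 km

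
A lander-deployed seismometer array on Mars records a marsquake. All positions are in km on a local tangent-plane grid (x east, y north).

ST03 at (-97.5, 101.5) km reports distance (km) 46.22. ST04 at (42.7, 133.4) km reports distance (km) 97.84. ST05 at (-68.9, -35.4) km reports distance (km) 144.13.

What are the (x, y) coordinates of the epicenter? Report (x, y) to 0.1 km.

(-51.7, 107.7)

Circle about each station: (x + 97.5)² + (y − 101.5)² = 46.22²; (x − 42.7)² + (y − 133.4)² = 97.84²; (x + 68.9)² + (y + 35.4)² = 144.13².
Subtracting the ST03 equation from the ST04 and ST05 equations removes the quadratic terms:
280.4 x + 63.8 y = -7626.03
57.2 x − 273.8 y = -32445.30
Solving the 2×2 system: x ≈ -51.7, y ≈ 107.7 km.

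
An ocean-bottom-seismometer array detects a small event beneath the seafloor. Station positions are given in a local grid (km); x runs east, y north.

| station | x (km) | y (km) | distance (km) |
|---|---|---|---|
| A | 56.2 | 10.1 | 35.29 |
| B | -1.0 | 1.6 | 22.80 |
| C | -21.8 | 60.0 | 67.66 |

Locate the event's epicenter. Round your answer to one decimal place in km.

Circle about each station: (x − 56.2)² + (y − 10.1)² = 35.29²; (x + 1.0)² + (y − 1.6)² = 22.80²; (x + 21.8)² + (y − 60.0)² = 67.66².
Subtracting pairs of circle equations eliminates x²+y² and gives linear equations (the radical axes):
-114.4 x − 17.0 y = -2531.35
-156.0 x + 99.8 y = -2517.70
Solving the 2×2 system: x ≈ 21.0, y ≈ 7.6 km.

x ≈ 21.0 km, y ≈ 7.6 km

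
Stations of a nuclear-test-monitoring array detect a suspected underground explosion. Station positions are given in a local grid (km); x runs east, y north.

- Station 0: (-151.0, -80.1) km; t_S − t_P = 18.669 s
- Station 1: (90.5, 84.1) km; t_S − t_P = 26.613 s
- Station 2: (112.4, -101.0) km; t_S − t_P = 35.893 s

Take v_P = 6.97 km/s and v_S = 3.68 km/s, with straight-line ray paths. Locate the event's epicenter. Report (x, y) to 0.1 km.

-115.7 km east, 61.1 km north

Distance from S−P lag: d = Δt · v_P v_S / (v_P − v_S) = Δt · (6.97·3.68)/(6.97−3.68) ≈ 7.7962·Δt.
So d_Station 0 = 145.55, d_Station 1 = 207.48, d_Station 2 = 279.83 km.
Circle about each station: (x + 151.0)² + (y + 80.1)² = 145.55²; (x − 90.5)² + (y − 84.1)² = 207.48²; (x − 112.4)² + (y + 101.0)² = 279.83².
Subtracting the Station 0 equation from the Station 1 and Station 2 equations removes the quadratic terms:
483.0 x + 328.4 y = -35817.10
526.8 x − 41.8 y = -63502.28
Solving the 2×2 system: x ≈ -115.7, y ≈ 61.1 km.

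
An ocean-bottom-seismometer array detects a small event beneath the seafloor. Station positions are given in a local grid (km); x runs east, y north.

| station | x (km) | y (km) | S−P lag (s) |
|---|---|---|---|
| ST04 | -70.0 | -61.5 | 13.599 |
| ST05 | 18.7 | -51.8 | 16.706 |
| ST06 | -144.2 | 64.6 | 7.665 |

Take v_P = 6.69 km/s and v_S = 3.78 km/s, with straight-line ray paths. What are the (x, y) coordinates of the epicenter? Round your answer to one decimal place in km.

x ≈ -78.1 km, y ≈ 56.4 km

Distance from S−P lag: d = Δt · v_P v_S / (v_P − v_S) = Δt · (6.69·3.78)/(6.69−3.78) ≈ 8.6901·Δt.
So d_ST04 = 118.18, d_ST05 = 145.18, d_ST06 = 66.61 km.
Circle about each station: (x + 70.0)² + (y + 61.5)² = 118.18²; (x − 18.7)² + (y + 51.8)² = 145.18²; (x + 144.2)² + (y − 64.6)² = 66.61².
Subtracting pairs of circle equations eliminates x²+y² and gives linear equations (the radical axes):
177.4 x + 19.4 y = -12760.04
-148.4 x + 252.2 y = 25814.17
Solving the 2×2 system: x ≈ -78.1, y ≈ 56.4 km.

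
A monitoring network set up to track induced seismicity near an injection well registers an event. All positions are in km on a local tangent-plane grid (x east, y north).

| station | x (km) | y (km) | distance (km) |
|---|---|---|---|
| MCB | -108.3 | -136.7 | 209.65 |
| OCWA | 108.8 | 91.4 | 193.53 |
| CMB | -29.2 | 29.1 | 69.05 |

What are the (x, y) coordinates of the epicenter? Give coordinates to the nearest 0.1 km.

Circle about each station: (x + 108.3)² + (y + 136.7)² = 209.65²; (x − 108.8)² + (y − 91.4)² = 193.53²; (x + 29.2)² + (y − 29.1)² = 69.05².
Subtracting pairs of circle equations eliminates x²+y² and gives linear equations (the radical axes):
434.2 x + 456.2 y = -3725.12
158.2 x + 331.6 y = 10468.89
Solving the 2×2 system: x ≈ -83.7, y ≈ 71.5 km.
Check against MCB (with the unrounded x, y): √((x + 108.3)²+(y + 136.7)²) = 209.65 ≈ 209.65 km. ✓

(-83.7, 71.5)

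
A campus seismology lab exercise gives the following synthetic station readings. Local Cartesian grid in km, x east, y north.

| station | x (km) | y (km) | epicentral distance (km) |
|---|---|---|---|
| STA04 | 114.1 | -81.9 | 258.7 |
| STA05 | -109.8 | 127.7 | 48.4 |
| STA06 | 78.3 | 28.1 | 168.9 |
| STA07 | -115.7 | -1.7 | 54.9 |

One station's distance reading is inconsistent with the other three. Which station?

STA07

Solve using three stations at a time. Using STA04, STA05, STA06 (subtract circle equations pairwise → linear system) gives (x, y) ≈ (-78.5, 90.8).
Distances from that point to each station vs reported:
  STA04: calculated 258.7 vs reported 258.7 → residual 0.0 km
  STA05: calculated 48.4 vs reported 48.4 → residual 0.0 km
  STA06: calculated 168.9 vs reported 168.9 → residual 0.0 km
  STA07: calculated 99.7 vs reported 54.9 → residual 44.8 km
STA04, STA05, STA06 are mutually consistent (residuals ≈ 0); STA07 is off by 44.8 km.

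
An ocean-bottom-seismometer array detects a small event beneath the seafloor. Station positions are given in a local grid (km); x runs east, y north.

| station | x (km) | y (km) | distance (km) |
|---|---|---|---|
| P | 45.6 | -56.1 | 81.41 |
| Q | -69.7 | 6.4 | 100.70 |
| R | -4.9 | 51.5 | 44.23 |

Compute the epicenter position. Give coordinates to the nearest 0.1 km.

Circle about each station: (x − 45.6)² + (y + 56.1)² = 81.41²; (x + 69.7)² + (y − 6.4)² = 100.70²; (x + 4.9)² + (y − 51.5)² = 44.23².
Subtracting the P equation from the Q and R equations removes the quadratic terms:
-230.6 x + 125.0 y = -3840.42
-101.0 x + 215.2 y = 2120.99
Solving the 2×2 system: x ≈ 29.5, y ≈ 23.7 km.

29.5 km east, 23.7 km north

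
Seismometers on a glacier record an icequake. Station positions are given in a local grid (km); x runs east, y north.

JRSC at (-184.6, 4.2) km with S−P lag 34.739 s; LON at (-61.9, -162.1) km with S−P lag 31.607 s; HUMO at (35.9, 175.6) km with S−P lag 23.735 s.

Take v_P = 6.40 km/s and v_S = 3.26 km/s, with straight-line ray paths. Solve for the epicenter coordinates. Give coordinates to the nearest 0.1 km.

Distance from S−P lag: d = Δt · v_P v_S / (v_P − v_S) = Δt · (6.40·3.26)/(6.40−3.26) ≈ 6.6446·Δt.
So d_JRSC = 230.83, d_LON = 210.02, d_HUMO = 157.71 km.
Circle about each station: (x + 184.6)² + (y − 4.2)² = 230.83²; (x + 61.9)² + (y + 162.1)² = 210.02²; (x − 35.9)² + (y − 175.6)² = 157.71².
Subtracting the JRSC equation from the LON and HUMO equations removes the quadratic terms:
245.4 x − 332.6 y = 5187.31
441.0 x + 342.8 y = 26439.41
Solving the 2×2 system: x ≈ 45.8, y ≈ 18.2 km.

x ≈ 45.8 km, y ≈ 18.2 km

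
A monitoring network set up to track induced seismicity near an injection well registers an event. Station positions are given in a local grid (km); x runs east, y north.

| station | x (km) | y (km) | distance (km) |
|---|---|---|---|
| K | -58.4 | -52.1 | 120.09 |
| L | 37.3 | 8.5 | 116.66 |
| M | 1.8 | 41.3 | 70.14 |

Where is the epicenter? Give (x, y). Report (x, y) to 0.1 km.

x ≈ -63.1 km, y ≈ 67.9 km

Circle about each station: (x + 58.4)² + (y + 52.1)² = 120.09²; (x − 37.3)² + (y − 8.5)² = 116.66²; (x − 1.8)² + (y − 41.3)² = 70.14².
Subtracting the K equation from the L and M equations removes the quadratic terms:
191.4 x + 121.2 y = -3849.38
120.4 x + 186.8 y = 5085.95
Solving the 2×2 system: x ≈ -63.1, y ≈ 67.9 km.
Check against K (with the unrounded x, y): √((x + 58.4)²+(y + 52.1)²) = 120.10 ≈ 120.09 km. ✓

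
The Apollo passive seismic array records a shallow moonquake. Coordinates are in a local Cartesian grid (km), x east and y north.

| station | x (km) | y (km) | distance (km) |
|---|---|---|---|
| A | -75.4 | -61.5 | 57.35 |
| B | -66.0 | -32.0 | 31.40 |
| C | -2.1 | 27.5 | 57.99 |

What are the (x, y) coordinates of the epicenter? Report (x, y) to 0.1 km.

Circle about each station: (x + 75.4)² + (y + 61.5)² = 57.35²; (x + 66.0)² + (y + 32.0)² = 31.40²; (x + 2.1)² + (y − 27.5)² = 57.99².
Subtracting pairs of circle equations eliminates x²+y² and gives linear equations (the radical axes):
18.8 x + 59.0 y = -1784.35
146.6 x + 178.0 y = -8780.57
Solving the 2×2 system: x ≈ -37.8, y ≈ -18.2 km.

x ≈ -37.8 km, y ≈ -18.2 km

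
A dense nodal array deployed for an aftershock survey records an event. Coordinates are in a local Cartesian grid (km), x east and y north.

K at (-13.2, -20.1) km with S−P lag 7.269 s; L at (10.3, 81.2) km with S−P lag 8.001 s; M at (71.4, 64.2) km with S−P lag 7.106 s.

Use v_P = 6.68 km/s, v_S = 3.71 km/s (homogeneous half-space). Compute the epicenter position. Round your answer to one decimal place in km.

x ≈ 33.5 km, y ≈ 18.6 km

Distance from S−P lag: d = Δt · v_P v_S / (v_P − v_S) = Δt · (6.68·3.71)/(6.68−3.71) ≈ 8.3444·Δt.
So d_K = 60.66, d_L = 66.76, d_M = 59.30 km.
Circle about each station: (x + 13.2)² + (y + 20.1)² = 60.66²; (x − 10.3)² + (y − 81.2)² = 66.76²; (x − 71.4)² + (y − 64.2)² = 59.30².
Subtracting the K equation from the L and M equations removes the quadratic terms:
47.0 x + 202.6 y = 5344.02
169.2 x + 168.6 y = 8804.50
Solving the 2×2 system: x ≈ 33.5, y ≈ 18.6 km.
Check against K (with the unrounded x, y): √((x + 13.2)²+(y + 20.1)²) = 60.65 ≈ 60.66 km. ✓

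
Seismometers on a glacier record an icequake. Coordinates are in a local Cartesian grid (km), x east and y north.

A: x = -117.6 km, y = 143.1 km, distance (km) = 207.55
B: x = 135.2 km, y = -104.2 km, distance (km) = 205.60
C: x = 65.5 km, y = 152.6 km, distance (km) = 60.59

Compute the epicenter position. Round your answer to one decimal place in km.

Circle about each station: (x + 117.6)² + (y − 143.1)² = 207.55²; (x − 135.2)² + (y + 104.2)² = 205.60²; (x − 65.5)² + (y − 152.6)² = 60.59².
Subtracting the A equation from the B and C equations removes the quadratic terms:
505.6 x − 494.6 y = -4365.05
366.2 x + 19.0 y = 32675.49
Solving the 2×2 system: x ≈ 84.3, y ≈ 95.0 km.

x ≈ 84.3 km, y ≈ 95.0 km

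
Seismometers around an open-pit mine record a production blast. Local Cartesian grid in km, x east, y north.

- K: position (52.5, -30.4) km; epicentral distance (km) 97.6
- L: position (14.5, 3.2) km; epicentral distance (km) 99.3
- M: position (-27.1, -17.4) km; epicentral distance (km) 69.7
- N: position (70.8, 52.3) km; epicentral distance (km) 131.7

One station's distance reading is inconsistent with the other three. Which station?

Solve using three stations at a time. Using K, L, M (subtract circle equations pairwise → linear system) gives (x, y) ≈ (-26.9, -86.9).
Distances from that point to each station vs reported:
  K: calculated 97.5 vs reported 97.6 → residual 0.1 km
  L: calculated 99.2 vs reported 99.3 → residual 0.1 km
  M: calculated 69.5 vs reported 69.7 → residual 0.2 km
  N: calculated 170.1 vs reported 131.7 → residual 38.4 km
K, L, M are mutually consistent (residuals ≈ 0); N is off by 38.4 km.

N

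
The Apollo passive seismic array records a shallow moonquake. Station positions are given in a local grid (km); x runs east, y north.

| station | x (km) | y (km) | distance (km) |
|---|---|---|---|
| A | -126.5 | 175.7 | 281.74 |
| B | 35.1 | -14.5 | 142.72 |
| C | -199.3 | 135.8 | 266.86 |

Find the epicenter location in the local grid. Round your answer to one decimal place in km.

Circle about each station: (x + 126.5)² + (y − 175.7)² = 281.74²; (x − 35.1)² + (y + 14.5)² = 142.72²; (x + 199.3)² + (y − 135.8)² = 266.86².
Subtracting pairs of circle equations eliminates x²+y² and gives linear equations (the radical axes):
323.2 x − 380.4 y = 13577.95
-145.6 x − 79.8 y = 19452.56
Solving the 2×2 system: x ≈ -77.8, y ≈ -101.8 km.

-77.8 km east, -101.8 km north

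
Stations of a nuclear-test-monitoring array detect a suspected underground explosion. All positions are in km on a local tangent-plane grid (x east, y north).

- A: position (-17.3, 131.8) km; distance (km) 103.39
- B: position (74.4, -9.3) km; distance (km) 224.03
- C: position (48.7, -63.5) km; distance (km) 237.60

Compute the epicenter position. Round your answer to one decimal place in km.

Circle about each station: (x + 17.3)² + (y − 131.8)² = 103.39²; (x − 74.4)² + (y + 9.3)² = 224.03²; (x − 48.7)² + (y + 63.5)² = 237.60².
Subtracting pairs of circle equations eliminates x²+y² and gives linear equations (the radical axes):
183.4 x − 282.2 y = -51548.63
132.0 x − 390.6 y = -57030.86
Solving the 2×2 system: x ≈ -117.5, y ≈ 106.3 km.

(-117.5, 106.3)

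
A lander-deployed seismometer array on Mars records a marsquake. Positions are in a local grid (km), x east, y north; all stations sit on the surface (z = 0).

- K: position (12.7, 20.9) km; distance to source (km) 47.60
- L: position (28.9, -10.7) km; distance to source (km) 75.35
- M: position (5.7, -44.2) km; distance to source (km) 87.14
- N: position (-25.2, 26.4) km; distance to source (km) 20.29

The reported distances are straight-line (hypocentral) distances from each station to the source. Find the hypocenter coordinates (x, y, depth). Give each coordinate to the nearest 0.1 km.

(-29.3, 33.4, 18.6)

Each station gives a sphere (x−x_i)² + (y−y_i)² + z² = d_i² (stations at z=0).
Subtracting the K sphere from L and M: z² cancels, leaving linear equations in x and y:
32.4 x − 63.2 y = -3060.26
-14.0 x − 130.2 y = -3939.59
Solving: x ≈ -29.288, y ≈ 33.407 km (keep extra digits for the depth step; rounded: -29.3, 33.4).
Then from the K sphere: z² = 47.60² − (x − 12.7)² − (y − 20.9)² with x = -29.288, y = 33.407, so z ≈ 18.610 ≈ 18.6 km.
Check against N (with the unrounded solution): distance 20.30 ≈ 20.29 km. ✓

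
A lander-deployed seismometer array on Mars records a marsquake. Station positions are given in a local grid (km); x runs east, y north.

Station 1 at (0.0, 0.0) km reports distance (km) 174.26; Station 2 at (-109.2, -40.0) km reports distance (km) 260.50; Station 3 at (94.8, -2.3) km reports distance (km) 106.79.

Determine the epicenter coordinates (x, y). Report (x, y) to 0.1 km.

(145.1, -96.5)

Circle about each station: x² + y² = 174.26²; (x + 109.2)² + (y + 40.0)² = 260.50²; (x − 94.8)² + (y + 2.3)² = 106.79².
Subtracting pairs of circle equations eliminates x²+y² and gives linear equations (the radical axes):
-218.4 x − 80.0 y = -23969.06
189.6 x − 4.6 y = 27954.77
Solving the 2×2 system: x ≈ 145.1, y ≈ -96.5 km.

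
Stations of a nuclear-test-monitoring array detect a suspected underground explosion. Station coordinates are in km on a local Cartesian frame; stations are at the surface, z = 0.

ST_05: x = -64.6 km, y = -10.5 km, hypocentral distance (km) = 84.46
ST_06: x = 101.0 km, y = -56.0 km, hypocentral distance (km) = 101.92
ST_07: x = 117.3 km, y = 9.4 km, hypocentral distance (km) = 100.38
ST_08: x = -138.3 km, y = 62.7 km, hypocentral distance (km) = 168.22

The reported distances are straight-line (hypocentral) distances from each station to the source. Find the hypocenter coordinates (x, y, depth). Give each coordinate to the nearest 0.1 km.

Each station gives a sphere (x−x_i)² + (y−y_i)² + z² = d_i² (stations at z=0).
Subtracting the ST_05 sphere from ST_06 and ST_07: z² cancels, leaving linear equations in x and y:
331.2 x − 91.0 y = 5799.40
363.8 x + 39.8 y = 6621.59
Solving: x ≈ 18.004, y ≈ 1.799 km (keep extra digits for the depth step; rounded: 18.0, 1.8).
Then from the ST_05 sphere: z² = 84.46² − (x + 64.6)² − (y + 10.5)² with x = 18.004, y = 1.799, so z ≈ 12.602 ≈ 12.6 km.
Check against ST_08 (with the unrounded solution): distance 168.22 ≈ 168.22 km. ✓

(18.0, 1.8, 12.6)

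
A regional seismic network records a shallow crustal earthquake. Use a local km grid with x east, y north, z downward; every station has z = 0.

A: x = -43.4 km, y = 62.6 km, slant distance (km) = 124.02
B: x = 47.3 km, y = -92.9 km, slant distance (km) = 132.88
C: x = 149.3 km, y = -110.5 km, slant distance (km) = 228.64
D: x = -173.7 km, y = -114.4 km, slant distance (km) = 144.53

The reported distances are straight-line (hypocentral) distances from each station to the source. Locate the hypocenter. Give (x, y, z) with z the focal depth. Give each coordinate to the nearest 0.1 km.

(-61.6, -44.9, 59.1)

Each station gives a sphere (x−x_i)² + (y−y_i)² + z² = d_i² (stations at z=0).
Subtracting the A sphere from B and C: z² cancels, leaving linear equations in x and y:
181.4 x − 311.0 y = 2789.25
385.4 x − 346.2 y = -8196.87
Solving: x ≈ -61.601, y ≈ -44.899 km (keep extra digits for the depth step; rounded: -61.6, -44.9).
Then from the A sphere: z² = 124.02² − (x + 43.4)² − (y − 62.6)² with x = -61.601, y = -44.899, so z ≈ 59.107 ≈ 59.1 km.
Check against D (with the unrounded solution): distance 144.53 ≈ 144.53 km. ✓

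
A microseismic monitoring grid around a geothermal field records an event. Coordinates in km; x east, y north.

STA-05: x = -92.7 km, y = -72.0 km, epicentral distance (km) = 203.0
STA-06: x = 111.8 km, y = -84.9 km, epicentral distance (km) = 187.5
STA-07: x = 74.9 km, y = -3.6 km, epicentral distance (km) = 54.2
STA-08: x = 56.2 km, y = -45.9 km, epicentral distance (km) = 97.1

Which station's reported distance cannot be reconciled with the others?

Solve using three stations at a time. Using STA-05, STA-07, STA-08 (subtract circle equations pairwise → linear system) gives (x, y) ≈ (69.3, 50.3).
Distances from that point to each station vs reported:
  STA-05: calculated 203.0 vs reported 203.0 → residual 0.0 km
  STA-06: calculated 141.7 vs reported 187.5 → residual 45.8 km
  STA-07: calculated 54.2 vs reported 54.2 → residual 0.0 km
  STA-08: calculated 97.1 vs reported 97.1 → residual 0.0 km
STA-05, STA-07, STA-08 are mutually consistent (residuals ≈ 0); STA-06 is off by 45.8 km.

STA-06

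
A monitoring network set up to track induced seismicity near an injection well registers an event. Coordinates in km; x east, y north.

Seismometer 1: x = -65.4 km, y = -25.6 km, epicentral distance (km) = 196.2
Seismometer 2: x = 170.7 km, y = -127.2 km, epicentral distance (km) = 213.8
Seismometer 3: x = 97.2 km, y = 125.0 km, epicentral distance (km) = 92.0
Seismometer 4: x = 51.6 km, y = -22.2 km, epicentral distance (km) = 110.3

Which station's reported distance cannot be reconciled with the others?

Solve using three stations at a time. Using Seismometer 1, Seismometer 2, Seismometer 4 (subtract circle equations pairwise → linear system) gives (x, y) ≈ (102.7, 75.5).
Distances from that point to each station vs reported:
  Seismometer 1: calculated 196.2 vs reported 196.2 → residual 0.0 km
  Seismometer 2: calculated 213.8 vs reported 213.8 → residual 0.0 km
  Seismometer 3: calculated 49.8 vs reported 92.0 → residual 42.2 km
  Seismometer 4: calculated 110.3 vs reported 110.3 → residual 0.0 km
Seismometer 1, Seismometer 2, Seismometer 4 are mutually consistent (residuals ≈ 0); Seismometer 3 is off by 42.2 km.

Seismometer 3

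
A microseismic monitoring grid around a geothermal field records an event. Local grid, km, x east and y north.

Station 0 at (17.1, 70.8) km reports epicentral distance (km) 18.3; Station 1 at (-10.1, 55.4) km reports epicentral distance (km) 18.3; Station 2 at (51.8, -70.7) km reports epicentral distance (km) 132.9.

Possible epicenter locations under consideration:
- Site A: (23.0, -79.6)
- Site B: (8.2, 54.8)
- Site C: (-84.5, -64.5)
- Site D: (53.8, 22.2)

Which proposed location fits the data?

For each candidate, compare |candidate − station| to the reported distance:
Site A: residuals Station 0 132.2, Station 1 120.7, Station 2 102.8 → max 132.2 km
Site B: residuals Station 0 0.0, Station 1 0.0, Station 2 0.0 → max 0.0 km
Site C: residuals Station 0 150.9, Station 1 122.8, Station 2 3.5 → max 150.9 km
Site D: residuals Station 0 42.6, Station 1 53.7, Station 2 40.0 → max 53.7 km
Only Site B has all residuals ≈ 0.

Site B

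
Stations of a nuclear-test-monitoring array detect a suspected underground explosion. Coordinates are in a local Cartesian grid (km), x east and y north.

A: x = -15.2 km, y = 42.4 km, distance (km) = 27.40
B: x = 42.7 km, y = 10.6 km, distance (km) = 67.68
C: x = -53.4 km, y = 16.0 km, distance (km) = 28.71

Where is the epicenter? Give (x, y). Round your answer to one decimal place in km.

-24.7 km east, 16.7 km north

Circle about each station: (x + 15.2)² + (y − 42.4)² = 27.40²; (x − 42.7)² + (y − 10.6)² = 67.68²; (x + 53.4)² + (y − 16.0)² = 28.71².
Subtracting the A equation from the B and C equations removes the quadratic terms:
115.8 x − 63.6 y = -3922.97
-76.4 x − 52.8 y = 1005.26
Solving the 2×2 system: x ≈ -24.7, y ≈ 16.7 km.
Check against A (with the unrounded x, y): √((x + 15.2)²+(y − 42.4)²) = 27.40 ≈ 27.40 km. ✓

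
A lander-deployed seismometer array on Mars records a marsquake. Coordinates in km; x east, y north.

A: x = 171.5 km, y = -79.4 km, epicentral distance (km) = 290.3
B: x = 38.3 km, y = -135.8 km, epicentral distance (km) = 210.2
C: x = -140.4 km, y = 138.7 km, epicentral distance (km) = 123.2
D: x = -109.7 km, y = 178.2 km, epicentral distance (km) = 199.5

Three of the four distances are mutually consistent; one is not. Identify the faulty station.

Solve using three stations at a time. Using A, B, C (subtract circle equations pairwise → linear system) gives (x, y) ≈ (-100.5, 22.1).
Distances from that point to each station vs reported:
  A: calculated 290.3 vs reported 290.3 → residual 0.0 km
  B: calculated 210.2 vs reported 210.2 → residual 0.0 km
  C: calculated 123.2 vs reported 123.2 → residual 0.0 km
  D: calculated 156.4 vs reported 199.5 → residual 43.1 km
A, B, C are mutually consistent (residuals ≈ 0); D is off by 43.1 km.

D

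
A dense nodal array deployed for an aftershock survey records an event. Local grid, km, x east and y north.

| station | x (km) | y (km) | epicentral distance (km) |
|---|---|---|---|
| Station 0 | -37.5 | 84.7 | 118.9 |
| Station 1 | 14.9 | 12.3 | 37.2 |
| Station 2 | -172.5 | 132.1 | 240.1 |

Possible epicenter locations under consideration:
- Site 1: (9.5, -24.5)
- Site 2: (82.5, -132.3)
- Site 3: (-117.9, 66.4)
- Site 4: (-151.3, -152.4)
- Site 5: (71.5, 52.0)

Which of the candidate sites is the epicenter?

For each candidate, compare |candidate − station| to the reported distance:
Site 1: residuals Station 0 0.0, Station 1 0.0, Station 2 0.0 → max 0.0 km
Site 2: residuals Station 0 129.1, Station 1 122.4, Station 2 127.2 → max 129.1 km
Site 3: residuals Station 0 36.4, Station 1 106.2, Station 2 154.7 → max 154.7 km
Site 4: residuals Station 0 144.1, Station 1 196.8, Station 2 45.2 → max 196.8 km
Site 5: residuals Station 0 5.1, Station 1 31.9, Station 2 16.7 → max 31.9 km
Only Site 1 has all residuals ≈ 0.

Site 1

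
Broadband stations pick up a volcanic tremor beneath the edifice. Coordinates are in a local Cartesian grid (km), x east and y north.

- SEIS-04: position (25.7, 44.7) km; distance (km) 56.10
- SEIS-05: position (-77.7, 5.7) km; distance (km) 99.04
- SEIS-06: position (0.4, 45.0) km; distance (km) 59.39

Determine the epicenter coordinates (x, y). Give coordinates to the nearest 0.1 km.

x ≈ 19.9 km, y ≈ -11.1 km

Circle about each station: (x − 25.7)² + (y − 44.7)² = 56.10²; (x + 77.7)² + (y − 5.7)² = 99.04²; (x − 0.4)² + (y − 45.0)² = 59.39².
Subtracting the SEIS-04 equation from the SEIS-05 and SEIS-06 equations removes the quadratic terms:
-206.8 x − 78.0 y = -3250.51
-50.6 x + 0.6 y = -1013.38
Solving the 2×2 system: x ≈ 19.9, y ≈ -11.1 km.
Check against SEIS-04 (with the unrounded x, y): √((x − 25.7)²+(y − 44.7)²) = 56.08 ≈ 56.10 km. ✓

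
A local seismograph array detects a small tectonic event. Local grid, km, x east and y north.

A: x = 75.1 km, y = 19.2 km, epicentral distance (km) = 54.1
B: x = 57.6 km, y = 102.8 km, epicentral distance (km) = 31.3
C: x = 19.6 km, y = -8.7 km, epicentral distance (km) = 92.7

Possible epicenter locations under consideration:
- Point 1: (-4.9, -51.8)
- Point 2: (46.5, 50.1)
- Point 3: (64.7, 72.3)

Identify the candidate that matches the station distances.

For each candidate, compare |candidate − station| to the reported distance:
Point 1: residuals A 52.9, B 135.5, C 43.1 → max 135.5 km
Point 2: residuals A 12.0, B 22.6, C 28.0 → max 28.0 km
Point 3: residuals A 0.0, B 0.0, C 0.0 → max 0.0 km
Only Point 3 has all residuals ≈ 0.

Point 3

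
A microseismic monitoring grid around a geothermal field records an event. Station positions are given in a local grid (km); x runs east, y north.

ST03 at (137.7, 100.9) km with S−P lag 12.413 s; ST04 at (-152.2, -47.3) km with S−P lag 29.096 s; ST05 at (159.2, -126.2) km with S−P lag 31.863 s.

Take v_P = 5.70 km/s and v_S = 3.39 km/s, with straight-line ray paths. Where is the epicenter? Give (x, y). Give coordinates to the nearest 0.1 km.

x ≈ 34.2 km, y ≈ 109.2 km

Distance from S−P lag: d = Δt · v_P v_S / (v_P − v_S) = Δt · (5.70·3.39)/(5.70−3.39) ≈ 8.3649·Δt.
So d_ST03 = 103.83, d_ST04 = 243.39, d_ST05 = 266.53 km.
Circle about each station: (x − 137.7)² + (y − 100.9)² = 103.83²; (x + 152.2)² + (y + 47.3)² = 243.39²; (x − 159.2)² + (y + 126.2)² = 266.53².
Subtracting pairs of circle equations eliminates x²+y² and gives linear equations (the radical axes):
-579.8 x − 296.4 y = -52197.99
43.0 x − 454.2 y = -48128.59
Solving the 2×2 system: x ≈ 34.2, y ≈ 109.2 km.
Check against ST03 (with the unrounded x, y): √((x − 137.7)²+(y − 100.9)²) = 103.83 ≈ 103.83 km. ✓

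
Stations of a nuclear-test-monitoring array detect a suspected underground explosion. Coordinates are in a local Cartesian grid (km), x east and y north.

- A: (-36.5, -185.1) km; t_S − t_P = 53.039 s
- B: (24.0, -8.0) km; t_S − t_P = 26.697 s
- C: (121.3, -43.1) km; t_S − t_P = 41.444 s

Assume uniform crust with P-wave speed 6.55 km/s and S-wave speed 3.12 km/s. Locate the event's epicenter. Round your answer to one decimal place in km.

Distance from S−P lag: d = Δt · v_P v_S / (v_P − v_S) = Δt · (6.55·3.12)/(6.55−3.12) ≈ 5.9580·Δt.
So d_A = 316.01, d_B = 159.06, d_C = 246.92 km.
Circle about each station: (x + 36.5)² + (y + 185.1)² = 316.01²; (x − 24.0)² + (y + 8.0)² = 159.06²; (x − 121.3)² + (y + 43.1)² = 246.92².
Subtracting the A equation from the B and C equations removes the quadratic terms:
121.0 x + 354.2 y = 39607.98
315.6 x + 284.0 y = 19869.87
Solving the 2×2 system: x ≈ -54.4, y ≈ 130.4 km.

-54.4 km east, 130.4 km north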